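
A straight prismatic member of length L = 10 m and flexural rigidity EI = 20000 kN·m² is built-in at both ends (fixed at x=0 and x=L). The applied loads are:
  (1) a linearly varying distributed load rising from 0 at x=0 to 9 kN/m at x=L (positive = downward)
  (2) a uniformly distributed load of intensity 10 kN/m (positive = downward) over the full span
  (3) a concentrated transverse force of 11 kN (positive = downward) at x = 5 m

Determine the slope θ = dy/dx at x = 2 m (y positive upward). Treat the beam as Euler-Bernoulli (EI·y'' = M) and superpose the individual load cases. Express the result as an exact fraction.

Load 1 — triangular load w₀=9 kN/m (0→w₀ over full span):
  θ_1 = -w₀(2x(L-x)(L-2x)(x+2L)+x²(L-x)²)/(120LEI) = -9·(2·2·(10-2)·(10-2·2)·(2+2·10)+2²·(10-2)²)/(120·10·20000) = -21/12500 rad
Load 2 — uniform load w=10 kN/m over full span:
  θ_2 = -wx(L-x)(L-2x)/(12EI) = -10·2·(10-2)·(10-2·2)/(12·20000) = -1/250 rad
Load 3 — point force P=11 kN at a=5 m (b=L-a=5):
  θ_3 = -Pb²x(2aL-(3a+b)x)/(2L³EI)  [x≤a] = -11·5²·2·(2·5·10-(3·5+5)·2)/(2·10³·20000) = -33/40000 rad
Superposition: θ = Σ θ_i = -1301/200000 rad ≈ -0.006505 rad

θ(2) = -1301/200000 rad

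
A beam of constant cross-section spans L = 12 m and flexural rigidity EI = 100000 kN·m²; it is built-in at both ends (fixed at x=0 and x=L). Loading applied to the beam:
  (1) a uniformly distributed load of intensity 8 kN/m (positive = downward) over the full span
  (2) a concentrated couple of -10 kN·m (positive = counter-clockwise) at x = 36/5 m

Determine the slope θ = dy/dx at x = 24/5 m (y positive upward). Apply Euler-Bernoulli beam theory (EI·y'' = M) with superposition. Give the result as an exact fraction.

Load 1 — uniform load w=8 kN/m over full span:
  θ_1 = -wx(L-x)(L-2x)/(12EI) = -8·(24/5)·(12-(24/5))·(12-2·(24/5))/(12·100000) = -216/390625 rad
Load 2 — applied couple M₀=-10 kN·m at a=36/5 m (b=L-a=24/5):
  θ_2 = (R_Ax²/2 - M_Ax)/EI  [x≤a] with R_A=-6/5, M_A=-16/5 = ((-6/5)·(24/5)²/2 - (-16/5)·(24/5))/100000 = 6/390625 rad
Superposition: θ = Σ θ_i = -42/78125 rad ≈ -0.000538 rad

θ(24/5) = -42/78125 rad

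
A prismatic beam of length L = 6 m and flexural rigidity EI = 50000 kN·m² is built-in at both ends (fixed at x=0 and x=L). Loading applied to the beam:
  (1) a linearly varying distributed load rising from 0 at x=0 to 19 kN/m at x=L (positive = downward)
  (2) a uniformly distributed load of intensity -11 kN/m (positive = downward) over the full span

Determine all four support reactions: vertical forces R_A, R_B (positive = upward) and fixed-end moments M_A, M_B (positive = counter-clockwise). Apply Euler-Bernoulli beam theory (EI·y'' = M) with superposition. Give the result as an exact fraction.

Load 1 — triangular load w₀=19 kN/m (0→w₀ over full span):
  R_A = 3w₀L/20 = 3·19·6/20 = 171/10 kN
  M_A = w₀L²/30 = 19·6²/30 = 114/5 kN·m
  R_B = 7w₀L/20 = 7·19·6/20 = 399/10 kN
  M_B = -w₀L²/20 = -19·6²/20 = -171/5 kN·m
Load 2 — uniform load w=-11 kN/m over full span:
  R_A = wL/2 = (-11)·6/2 = -33 kN
  M_A = wL²/12 = (-11)·6²/12 = -33 kN·m
  R_B = wL/2 = (-11)·6/2 = -33 kN
  M_B = -wL²/12 = -(-11)·6²/12 = 33 kN·m
Superposition: R_A = -159/10 kN, M_A = -51/5 kN·m, R_B = 69/10 kN, M_B = -6/5 kN·m

R_A = -159/10 kN, M_A = -51/5 kN·m, R_B = 69/10 kN, M_B = -6/5 kN·m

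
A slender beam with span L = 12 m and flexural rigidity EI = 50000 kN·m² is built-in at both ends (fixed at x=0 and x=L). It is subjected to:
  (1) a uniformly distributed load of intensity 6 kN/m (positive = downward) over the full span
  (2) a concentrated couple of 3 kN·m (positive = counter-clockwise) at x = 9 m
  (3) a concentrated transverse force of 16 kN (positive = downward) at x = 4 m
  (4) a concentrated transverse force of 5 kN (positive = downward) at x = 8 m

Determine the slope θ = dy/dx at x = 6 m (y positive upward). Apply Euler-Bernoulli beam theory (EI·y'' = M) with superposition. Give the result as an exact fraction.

Load 1 — uniform load w=6 kN/m over full span:
  θ_1 = -wx(L-x)(L-2x)/(12EI) = -6·6·(12-6)·(12-2·6)/(12·50000) = 0 rad
Load 2 — applied couple M₀=3 kN·m at a=9 m (b=L-a=3):
  θ_2 = (R_Ax²/2 - M_Ax)/EI  [x≤a] with R_A=9/32, M_A=15/16 = ((9/32)·6²/2 - (15/16)·6)/50000 = -9/800000 rad
Load 3 — point force P=16 kN at a=4 m (b=L-a=8):
  θ_3 = Pa²(L-x)(2bL-(3b+a)(L-x))/(2L³EI)  [x>a] = 16·4²·(12-6)·(2·8·12-(3·8+4)·(12-6))/(2·12³·50000) = 2/9375 rad
Load 4 — point force P=5 kN at a=8 m (b=L-a=4):
  θ_4 = -Pb²x(2aL-(3a+b)x)/(2L³EI)  [x≤a] = -5·4²·6·(2·8·12-(3·8+4)·6)/(2·12³·50000) = -1/15000 rad
Superposition: θ = Σ θ_i = 13/96000 rad ≈ 0.000135 rad

θ(6) = 13/96000 rad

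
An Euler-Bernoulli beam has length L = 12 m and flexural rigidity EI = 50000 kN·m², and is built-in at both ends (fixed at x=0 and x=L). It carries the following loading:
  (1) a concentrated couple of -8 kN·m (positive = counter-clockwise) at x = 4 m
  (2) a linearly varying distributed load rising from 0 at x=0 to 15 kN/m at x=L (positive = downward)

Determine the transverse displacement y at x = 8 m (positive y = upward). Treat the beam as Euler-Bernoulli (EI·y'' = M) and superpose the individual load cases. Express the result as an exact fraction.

y(8) = -596/84375 m

Load 1 — applied couple M₀=-8 kN·m at a=4 m (b=L-a=8):
  y_1 = (R_Ax³/6 - M_Ax²/2 - M₀(x-a)²/2)/EI  [x>a] with R_A=-8/9, M_A=0 = ((-8/9)·8³/6 - 0·8²/2 - (-8)·(8-4)²/2)/50000 = -4/16875 m
Load 2 — triangular load w₀=15 kN/m (0→w₀ over full span):
  y_2 = -w₀x²(L-x)²(x+2L)/(120LEI) = -15·8²·(12-8)²·(8+2·12)/(120·12·50000) = -64/9375 m
Superposition: y = Σ y_i = -596/84375 m ≈ -0.007064 m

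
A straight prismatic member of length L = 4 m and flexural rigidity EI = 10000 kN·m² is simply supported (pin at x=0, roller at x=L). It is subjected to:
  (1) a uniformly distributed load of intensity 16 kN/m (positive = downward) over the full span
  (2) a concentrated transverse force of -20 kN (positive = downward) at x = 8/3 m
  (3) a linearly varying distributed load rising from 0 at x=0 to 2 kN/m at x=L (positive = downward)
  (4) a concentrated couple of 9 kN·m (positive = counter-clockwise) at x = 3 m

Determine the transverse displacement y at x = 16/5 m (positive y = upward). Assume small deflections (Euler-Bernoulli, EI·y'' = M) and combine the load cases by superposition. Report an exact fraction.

Load 1 — uniform load w=16 kN/m over full span:
  y_1 = -wx(L³-2Lx²+x³)/(24EI) = -16·(16/5)·(4³-2·4·(16/5)²+(16/5)³)/(24·10000) = -3712/1171875 m
Load 2 — point force P=-20 kN at a=8/3 m (b=L-a=4/3):
  y_2 = -Pa(L-x)(2Lx-a²-x²)/(6LEI)  [x>a] = -(-20)·(8/3)·(4-(16/5))·(2·4·(16/5)-(8/3)²-(16/5)²)/(6·4·10000) = 1856/1265625 m
Load 3 — triangular load w₀=2 kN/m (0→w₀ over full span):
  y_3 = -w₀x(7L⁴-10L²x²+3x⁴)/(360LEI) = -2·(16/5)·(7·4⁴-10·4²·(16/5)²+3·(16/5)⁴)/(360·4·10000) = -2032/9765625 m
Load 4 — applied couple M₀=9 kN·m at a=3 m (b=L-a=1):
  y_4 = (M₀x³/(6L)-M₀(x-a)²/2+C₁x)/EI  [x>a] with C₁=M₀(3b²-L²)/(6L)=-39/8 = (9·(16/5)³/(6·4)-9·((16/5)-3)²/2+(-39/8)·(16/5))/10000 = -873/2500000 m
Superposition: y = Σ y_i = -57165269/25312500000 m ≈ -0.002258 m

y(16/5) = -57165269/25312500000 m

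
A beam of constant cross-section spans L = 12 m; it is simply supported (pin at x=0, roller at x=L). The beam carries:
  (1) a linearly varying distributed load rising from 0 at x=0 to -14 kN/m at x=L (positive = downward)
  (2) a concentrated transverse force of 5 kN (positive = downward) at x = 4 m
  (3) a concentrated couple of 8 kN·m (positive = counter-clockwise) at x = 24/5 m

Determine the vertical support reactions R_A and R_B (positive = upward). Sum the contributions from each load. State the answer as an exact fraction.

Load 1 — triangular load w₀=-14 kN/m (0→w₀ over full span):
  R_A = w₀L/6 = (-14)·12/6 = -28 kN
  R_B = w₀L/3 = (-14)·12/3 = -56 kN
Load 2 — point force P=5 kN at a=4 m (b=L-a=8):
  R_A = Pb/L = 5·8/12 = 10/3 kN
  R_B = Pa/L = 5·4/12 = 5/3 kN
Load 3 — applied couple M₀=8 kN·m at a=24/5 m (b=L-a=36/5):
  R_A = M₀/L = 8/12 = 2/3 kN
  R_B = -M₀/L = -8/12 = -2/3 kN
Superposition: R_A = -24 kN, R_B = -55 kN

R_A = -24 kN, R_B = -55 kN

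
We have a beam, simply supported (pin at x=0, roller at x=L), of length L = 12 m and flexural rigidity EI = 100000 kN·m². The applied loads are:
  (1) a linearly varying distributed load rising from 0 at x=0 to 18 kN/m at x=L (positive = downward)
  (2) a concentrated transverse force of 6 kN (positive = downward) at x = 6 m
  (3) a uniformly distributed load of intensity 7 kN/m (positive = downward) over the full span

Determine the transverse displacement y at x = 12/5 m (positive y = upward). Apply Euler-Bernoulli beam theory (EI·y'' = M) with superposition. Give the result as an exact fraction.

Load 1 — triangular load w₀=18 kN/m (0→w₀ over full span):
  y_1 = -w₀x(7L⁴-10L²x²+3x⁴)/(360LEI) = -18·(12/5)·(7·12⁴-10·12²·(12/5)²+3·(12/5)⁴)/(360·12·100000) = -668736/48828125 m
Load 2 — point force P=6 kN at a=6 m (b=L-a=6):
  y_2 = -Pbx(L²-b²-x²)/(6LEI)  [x≤a] = -6·6·(12/5)·(12²-6²-(12/5)²)/(6·12·100000) = -1917/1562500 m
Load 3 — uniform load w=7 kN/m over full span:
  y_3 = -wx(L³-2Lx²+x³)/(24EI) = -7·(12/5)·(12³-2·12·(12/5)²+(12/5)³)/(24·100000) = -21924/1953125 m
Superposition: y = Σ y_i = -5106969/195312500 m ≈ -0.026148 m

y(12/5) = -5106969/195312500 m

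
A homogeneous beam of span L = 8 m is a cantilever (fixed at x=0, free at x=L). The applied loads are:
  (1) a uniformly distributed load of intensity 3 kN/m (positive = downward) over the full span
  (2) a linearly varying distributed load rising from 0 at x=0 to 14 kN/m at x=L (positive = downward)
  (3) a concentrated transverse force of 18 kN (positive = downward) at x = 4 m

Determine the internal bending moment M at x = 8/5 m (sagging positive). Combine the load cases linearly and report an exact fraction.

Load 1 — uniform load w=3 kN/m over full span:
  M_1 = -w(L-x)²/2 = -3·(8-(8/5))²/2 = -1536/25 kN·m
Load 2 — triangular load w₀=14 kN/m (0→w₀ over full span):
  M_2 = w₀Lx/2 - w₀L²/3 - w₀x³/(6L) = 14·8·(8/5)/2 - 14·8²/3 - 14·(8/5)³/(6·8) = -78848/375 kN·m
Load 3 — point force P=18 kN at a=4 m (b=L-a=4):
  M_3 = -P(a-x)  [x≤a] = -18·(4-(8/5)) = -216/5 kN·m
Superposition: M = Σ M_i = -118088/375 kN·m ≈ -314.901333 kN·m

M(8/5) = -118088/375 kN·m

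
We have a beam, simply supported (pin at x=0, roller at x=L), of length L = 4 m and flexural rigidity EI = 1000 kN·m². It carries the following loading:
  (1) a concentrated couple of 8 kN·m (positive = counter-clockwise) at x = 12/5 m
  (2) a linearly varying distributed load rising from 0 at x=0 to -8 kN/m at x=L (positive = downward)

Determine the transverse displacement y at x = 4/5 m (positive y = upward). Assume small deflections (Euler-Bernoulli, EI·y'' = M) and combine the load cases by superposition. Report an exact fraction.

y(4/5) = 32032/5859375 m

Load 1 — applied couple M₀=8 kN·m at a=12/5 m (b=L-a=8/5):
  y_1 = (M₀x³/(6L)+C₁x)/EI  [x≤a] with C₁=M₀(3b²-L²)/(6L)=-208/75 = (8·(4/5)³/(6·4)+(-208/75)·(4/5))/1000 = -32/15625 m
Load 2 — triangular load w₀=-8 kN/m (0→w₀ over full span):
  y_2 = -w₀x(7L⁴-10L²x²+3x⁴)/(360LEI) = -(-8)·(4/5)·(7·4⁴-10·4²·(4/5)²+3·(4/5)⁴)/(360·4·1000) = 44032/5859375 m
Superposition: y = Σ y_i = 32032/5859375 m ≈ 0.005467 m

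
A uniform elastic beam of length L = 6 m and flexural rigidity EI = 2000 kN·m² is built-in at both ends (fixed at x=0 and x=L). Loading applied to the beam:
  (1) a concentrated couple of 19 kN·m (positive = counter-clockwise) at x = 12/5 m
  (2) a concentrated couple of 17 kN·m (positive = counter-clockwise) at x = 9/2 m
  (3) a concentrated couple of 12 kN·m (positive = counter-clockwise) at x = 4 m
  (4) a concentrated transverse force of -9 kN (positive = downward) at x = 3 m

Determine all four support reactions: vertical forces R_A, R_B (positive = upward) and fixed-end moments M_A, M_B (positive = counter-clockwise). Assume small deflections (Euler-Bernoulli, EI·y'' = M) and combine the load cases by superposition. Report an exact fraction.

Load 1 — applied couple M₀=19 kN·m at a=12/5 m (b=L-a=18/5):
  R_A = 6M₀ab/L³ = 6·19·(12/5)·(18/5)/6³ = 114/25 kN
  M_A = M₀b(2a-b)/L² = 19·(18/5)·(2·(12/5)-(18/5))/6² = 57/25 kN·m
  R_B = -6M₀ab/L³ = -6·19·(12/5)·(18/5)/6³ = -114/25 kN
  M_B = M₀a(2b-a)/L² = 19·(12/5)·(2·(18/5)-(12/5))/6² = 152/25 kN·m
Load 2 — applied couple M₀=17 kN·m at a=9/2 m (b=L-a=3/2):
  R_A = 6M₀ab/L³ = 6·17·(9/2)·(3/2)/6³ = 51/16 kN
  M_A = M₀b(2a-b)/L² = 17·(3/2)·(2·(9/2)-(3/2))/6² = 85/16 kN·m
  R_B = -6M₀ab/L³ = -6·17·(9/2)·(3/2)/6³ = -51/16 kN
  M_B = M₀a(2b-a)/L² = 17·(9/2)·(2·(3/2)-(9/2))/6² = -51/16 kN·m
Load 3 — applied couple M₀=12 kN·m at a=4 m (b=L-a=2):
  R_A = 6M₀ab/L³ = 6·12·4·2/6³ = 8/3 kN
  M_A = M₀b(2a-b)/L² = 12·2·(2·4-2)/6² = 4 kN·m
  R_B = -6M₀ab/L³ = -6·12·4·2/6³ = -8/3 kN
  M_B = M₀a(2b-a)/L² = 12·4·(2·2-4)/6² = 0 kN·m
Load 4 — point force P=-9 kN at a=3 m (b=L-a=3):
  R_A = Pb²(3a+b)/L³ = (-9)·3²·(3·3+3)/6³ = -9/2 kN
  M_A = Pab²/L² = (-9)·3·3²/6² = -27/4 kN·m
  R_B = Pa²(a+3b)/L³ = (-9)·3²·(3+3·3)/6³ = -9/2 kN
  M_B = -Pa²b/L² = -(-9)·3²·3/6² = 27/4 kN·m
Superposition: R_A = 7097/1200 kN, M_A = 1937/400 kN·m, R_B = -17897/1200 kN, M_B = 3857/400 kN·m

R_A = 7097/1200 kN, M_A = 1937/400 kN·m, R_B = -17897/1200 kN, M_B = 3857/400 kN·m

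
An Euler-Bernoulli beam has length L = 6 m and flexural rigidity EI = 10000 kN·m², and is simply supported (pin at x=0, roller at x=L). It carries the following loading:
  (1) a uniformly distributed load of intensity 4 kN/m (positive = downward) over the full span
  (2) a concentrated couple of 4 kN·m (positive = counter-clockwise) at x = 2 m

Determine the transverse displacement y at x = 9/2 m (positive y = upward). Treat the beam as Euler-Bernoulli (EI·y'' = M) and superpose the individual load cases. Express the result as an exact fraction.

Load 1 — uniform load w=4 kN/m over full span:
  y_1 = -wx(L³-2Lx²+x³)/(24EI) = -4·(9/2)·(6³-2·6·(9/2)²+(9/2)³)/(24·10000) = -1539/320000 m
Load 2 — applied couple M₀=4 kN·m at a=2 m (b=L-a=4):
  y_2 = (M₀x³/(6L)-M₀(x-a)²/2+C₁x)/EI  [x>a] with C₁=M₀(3b²-L²)/(6L)=4/3 = (4·(9/2)³/(6·6)-4·((9/2)-2)²/2+(4/3)·(9/2))/10000 = 29/80000 m
Superposition: y = Σ y_i = -1423/320000 m ≈ -0.004447 m

y(9/2) = -1423/320000 m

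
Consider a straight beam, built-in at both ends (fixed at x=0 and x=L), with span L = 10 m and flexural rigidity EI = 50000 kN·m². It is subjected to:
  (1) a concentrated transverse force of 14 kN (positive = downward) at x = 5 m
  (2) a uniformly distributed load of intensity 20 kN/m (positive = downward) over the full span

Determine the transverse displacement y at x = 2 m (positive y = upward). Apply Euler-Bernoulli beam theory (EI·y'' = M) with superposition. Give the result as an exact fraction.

Load 1 — point force P=14 kN at a=5 m (b=L-a=5):
  y_1 = -Pb²x²(3aL-(3a+b)x)/(6L³EI)  [x≤a] = -14·5²·2²·(3·5·10-(3·5+5)·2)/(6·10³·50000) = -77/150000 m
Load 2 — uniform load w=20 kN/m over full span:
  y_2 = -wx²(L-x)²/(24EI) = -20·2²·(10-2)²/(24·50000) = -8/1875 m
Superposition: y = Σ y_i = -239/50000 m ≈ -0.004780 m

y(2) = -239/50000 m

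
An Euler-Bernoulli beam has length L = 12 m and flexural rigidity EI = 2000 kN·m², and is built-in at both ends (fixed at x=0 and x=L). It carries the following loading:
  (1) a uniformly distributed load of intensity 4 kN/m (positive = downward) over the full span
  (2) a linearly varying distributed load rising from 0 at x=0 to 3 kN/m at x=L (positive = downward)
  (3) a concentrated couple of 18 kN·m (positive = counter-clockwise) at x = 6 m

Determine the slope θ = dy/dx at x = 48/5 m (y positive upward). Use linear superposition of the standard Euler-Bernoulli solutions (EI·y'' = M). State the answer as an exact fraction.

Load 1 — uniform load w=4 kN/m over full span:
  θ_1 = -wx(L-x)(L-2x)/(12EI) = -4·(48/5)·(12-(48/5))·(12-2·(48/5))/(12·2000) = 432/15625 rad
Load 2 — triangular load w₀=3 kN/m (0→w₀ over full span):
  θ_2 = -w₀(2x(L-x)(L-2x)(x+2L)+x²(L-x)²)/(120LEI) = -3·(2·(48/5)·(12-(48/5))·(12-2·(48/5))·((48/5)+2·12)+(48/5)²·(12-(48/5))²)/(120·12·2000) = 864/78125 rad
Load 3 — applied couple M₀=18 kN·m at a=6 m (b=L-a=6):
  θ_3 = (R_Ax²/2 - M_Ax - M₀(x-a))/EI  [x>a] with R_A=9/4, M_A=9/2 = ((9/4)·(48/5)²/2 - (9/2)·(48/5) - 18·((48/5)-6))/2000 = -27/12500 rad
Superposition: θ = Σ θ_i = 11421/312500 rad ≈ 0.036547 rad

θ(48/5) = 11421/312500 rad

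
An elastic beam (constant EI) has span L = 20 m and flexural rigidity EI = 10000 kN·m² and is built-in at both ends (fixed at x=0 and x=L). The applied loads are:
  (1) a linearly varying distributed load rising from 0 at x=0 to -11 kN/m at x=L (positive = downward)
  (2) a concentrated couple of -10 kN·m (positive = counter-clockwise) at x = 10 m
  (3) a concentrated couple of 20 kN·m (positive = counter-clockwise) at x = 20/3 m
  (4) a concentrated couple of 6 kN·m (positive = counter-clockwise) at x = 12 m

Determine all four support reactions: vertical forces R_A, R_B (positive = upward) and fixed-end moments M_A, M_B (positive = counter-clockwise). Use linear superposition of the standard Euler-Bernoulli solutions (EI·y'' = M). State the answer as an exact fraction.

R_A = -47977/1500 kN, M_A = -22087/150 kN·m, R_B = -117023/1500 kN, M_B = 33733/150 kN·m

Load 1 — triangular load w₀=-11 kN/m (0→w₀ over full span):
  R_A = 3w₀L/20 = 3·(-11)·20/20 = -33 kN
  M_A = w₀L²/30 = (-11)·20²/30 = -440/3 kN·m
  R_B = 7w₀L/20 = 7·(-11)·20/20 = -77 kN
  M_B = -w₀L²/20 = -(-11)·20²/20 = 220 kN·m
Load 2 — applied couple M₀=-10 kN·m at a=10 m (b=L-a=10):
  R_A = 6M₀ab/L³ = 6·(-10)·10·10/20³ = -3/4 kN
  M_A = M₀b(2a-b)/L² = (-10)·10·(2·10-10)/20² = -5/2 kN·m
  R_B = -6M₀ab/L³ = -6·(-10)·10·10/20³ = 3/4 kN
  M_B = M₀a(2b-a)/L² = (-10)·10·(2·10-10)/20² = -5/2 kN·m
Load 3 — applied couple M₀=20 kN·m at a=20/3 m (b=L-a=40/3):
  R_A = 6M₀ab/L³ = 6·20·(20/3)·(40/3)/20³ = 4/3 kN
  M_A = M₀b(2a-b)/L² = 20·(40/3)·(2·(20/3)-(40/3))/20² = 0 kN·m
  R_B = -6M₀ab/L³ = -6·20·(20/3)·(40/3)/20³ = -4/3 kN
  M_B = M₀a(2b-a)/L² = 20·(20/3)·(2·(40/3)-(20/3))/20² = 20/3 kN·m
Load 4 — applied couple M₀=6 kN·m at a=12 m (b=L-a=8):
  R_A = 6M₀ab/L³ = 6·6·12·8/20³ = 54/125 kN
  M_A = M₀b(2a-b)/L² = 6·8·(2·12-8)/20² = 48/25 kN·m
  R_B = -6M₀ab/L³ = -6·6·12·8/20³ = -54/125 kN
  M_B = M₀a(2b-a)/L² = 6·12·(2·8-12)/20² = 18/25 kN·m
Superposition: R_A = -47977/1500 kN, M_A = -22087/150 kN·m, R_B = -117023/1500 kN, M_B = 33733/150 kN·m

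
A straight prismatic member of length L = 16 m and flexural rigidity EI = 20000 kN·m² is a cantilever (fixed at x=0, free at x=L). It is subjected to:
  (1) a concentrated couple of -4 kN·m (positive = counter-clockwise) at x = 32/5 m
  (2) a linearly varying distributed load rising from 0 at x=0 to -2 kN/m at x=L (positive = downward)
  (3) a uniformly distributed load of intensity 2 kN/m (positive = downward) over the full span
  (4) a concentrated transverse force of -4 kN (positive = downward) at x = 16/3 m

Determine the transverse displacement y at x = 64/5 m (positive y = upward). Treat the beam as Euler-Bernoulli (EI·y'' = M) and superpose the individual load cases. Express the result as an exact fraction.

y(64/5) = -114533824/791015625 m

Load 1 — applied couple M₀=-4 kN·m at a=32/5 m (b=L-a=48/5):
  y_1 = M₀a(2x-a)/(2EI)  [x>a] = (-4)·(32/5)·(2·(64/5)-(32/5))/(2·20000) = -192/15625 m
Load 2 — triangular load w₀=-2 kN/m (0→w₀ over full span):
  y_2 = (w₀Lx³/12-w₀L²x²/6-w₀x⁵/(120L))/EI = ((-2)·16·(64/5)³/12-(-2)·16²·(64/5)²/6-(-2)·(64/5)⁵/(120·16))/20000 = 12812288/29296875 m
Load 3 — uniform load w=2 kN/m over full span:
  y_3 = -wx²(x²-4Lx+6L²)/(24EI) = -2·(64/5)²·((64/5)²-4·16·(64/5)+6·16²)/(24·20000) = -704512/1171875 m
Load 4 — point force P=-4 kN at a=16/3 m (b=L-a=32/3):
  y_4 = -Pa²(3x-a)/(6EI)  [x>a] = -(-4)·(16/3)²·(3·(64/5)-(16/3))/(6·20000) = 7936/253125 m
Superposition: y = Σ y_i = -114533824/791015625 m ≈ -0.144793 m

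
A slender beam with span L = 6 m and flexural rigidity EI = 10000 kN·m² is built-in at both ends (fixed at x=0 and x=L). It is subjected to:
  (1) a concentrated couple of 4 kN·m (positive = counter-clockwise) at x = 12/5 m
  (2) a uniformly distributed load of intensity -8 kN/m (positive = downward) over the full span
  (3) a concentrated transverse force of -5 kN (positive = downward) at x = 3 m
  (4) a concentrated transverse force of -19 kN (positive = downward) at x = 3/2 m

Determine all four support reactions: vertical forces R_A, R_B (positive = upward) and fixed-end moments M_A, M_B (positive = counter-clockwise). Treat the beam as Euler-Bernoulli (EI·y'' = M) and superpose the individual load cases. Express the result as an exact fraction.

Load 1 — applied couple M₀=4 kN·m at a=12/5 m (b=L-a=18/5):
  R_A = 6M₀ab/L³ = 6·4·(12/5)·(18/5)/6³ = 24/25 kN
  M_A = M₀b(2a-b)/L² = 4·(18/5)·(2·(12/5)-(18/5))/6² = 12/25 kN·m
  R_B = -6M₀ab/L³ = -6·4·(12/5)·(18/5)/6³ = -24/25 kN
  M_B = M₀a(2b-a)/L² = 4·(12/5)·(2·(18/5)-(12/5))/6² = 32/25 kN·m
Load 2 — uniform load w=-8 kN/m over full span:
  R_A = wL/2 = (-8)·6/2 = -24 kN
  M_A = wL²/12 = (-8)·6²/12 = -24 kN·m
  R_B = wL/2 = (-8)·6/2 = -24 kN
  M_B = -wL²/12 = -(-8)·6²/12 = 24 kN·m
Load 3 — point force P=-5 kN at a=3 m (b=L-a=3):
  R_A = Pb²(3a+b)/L³ = (-5)·3²·(3·3+3)/6³ = -5/2 kN
  M_A = Pab²/L² = (-5)·3·3²/6² = -15/4 kN·m
  R_B = Pa²(a+3b)/L³ = (-5)·3²·(3+3·3)/6³ = -5/2 kN
  M_B = -Pa²b/L² = -(-5)·3²·3/6² = 15/4 kN·m
Load 4 — point force P=-19 kN at a=3/2 m (b=L-a=9/2):
  R_A = Pb²(3a+b)/L³ = (-19)·(9/2)²·(3·(3/2)+(9/2))/6³ = -513/32 kN
  M_A = Pab²/L² = (-19)·(3/2)·(9/2)²/6² = -513/32 kN·m
  R_B = Pa²(a+3b)/L³ = (-19)·(3/2)²·((3/2)+3·(9/2))/6³ = -95/32 kN
  M_B = -Pa²b/L² = -(-19)·(3/2)²·(9/2)/6² = 171/32 kN·m
Superposition: R_A = -33257/800 kN, M_A = -34641/800 kN·m, R_B = -24343/800 kN, M_B = 27499/800 kN·m

R_A = -33257/800 kN, M_A = -34641/800 kN·m, R_B = -24343/800 kN, M_B = 27499/800 kN·m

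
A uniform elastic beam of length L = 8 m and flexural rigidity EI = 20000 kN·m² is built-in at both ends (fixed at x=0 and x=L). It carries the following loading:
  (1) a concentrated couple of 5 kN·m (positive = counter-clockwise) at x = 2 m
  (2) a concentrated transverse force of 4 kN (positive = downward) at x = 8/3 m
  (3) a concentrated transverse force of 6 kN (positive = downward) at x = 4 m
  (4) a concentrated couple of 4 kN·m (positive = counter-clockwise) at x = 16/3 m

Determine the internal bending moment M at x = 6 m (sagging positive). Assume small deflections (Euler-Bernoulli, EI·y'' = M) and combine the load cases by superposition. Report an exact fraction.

Load 1 — applied couple M₀=5 kN·m at a=2 m (b=L-a=6):
  M_1 = R_Ax - M_A - M₀  [x>a] with R_A=45/64, M_A=-15/16 = (45/64)·6 - (-15/16) - 5 = 5/32 kN·m
Load 2 — point force P=4 kN at a=8/3 m (b=L-a=16/3):
  M_2 = Pa²(a+3b)(L-x)/L³ - Pa²b/L²  [x>a] = 4·(8/3)²·((8/3)+3·(16/3))·(8-6)/8³ - 4·(8/3)²·(16/3)/8² = -8/27 kN·m
Load 3 — point force P=6 kN at a=4 m (b=L-a=4):
  M_3 = Pa²(a+3b)(L-x)/L³ - Pa²b/L²  [x>a] = 6·4²·(4+3·4)·(8-6)/8³ - 6·4²·4/8² = 0 kN·m
Load 4 — applied couple M₀=4 kN·m at a=16/3 m (b=L-a=8/3):
  M_4 = R_Ax - M_A - M₀  [x>a] with R_A=2/3, M_A=4/3 = (2/3)·6 - (4/3) - 4 = -4/3 kN·m
Superposition: M = Σ M_i = -1273/864 kN·m ≈ -1.473380 kN·m

M(6) = -1273/864 kN·m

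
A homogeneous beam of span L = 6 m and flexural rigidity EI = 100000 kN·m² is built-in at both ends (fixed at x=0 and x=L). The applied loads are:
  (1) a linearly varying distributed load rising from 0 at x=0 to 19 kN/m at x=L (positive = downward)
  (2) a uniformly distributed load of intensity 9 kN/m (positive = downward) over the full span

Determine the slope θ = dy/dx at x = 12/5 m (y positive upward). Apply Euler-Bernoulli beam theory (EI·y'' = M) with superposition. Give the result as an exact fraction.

θ(12/5) = -1377/7812500 rad

Load 1 — triangular load w₀=19 kN/m (0→w₀ over full span):
  θ_1 = -w₀(2x(L-x)(L-2x)(x+2L)+x²(L-x)²)/(120LEI) = -19·(2·(12/5)·(6-(12/5))·(6-2·(12/5))·((12/5)+2·6)+(12/5)²·(6-(12/5))²)/(120·6·100000) = -1539/15625000 rad
Load 2 — uniform load w=9 kN/m over full span:
  θ_2 = -wx(L-x)(L-2x)/(12EI) = -9·(12/5)·(6-(12/5))·(6-2·(12/5))/(12·100000) = -243/3125000 rad
Superposition: θ = Σ θ_i = -1377/7812500 rad ≈ -0.000176 rad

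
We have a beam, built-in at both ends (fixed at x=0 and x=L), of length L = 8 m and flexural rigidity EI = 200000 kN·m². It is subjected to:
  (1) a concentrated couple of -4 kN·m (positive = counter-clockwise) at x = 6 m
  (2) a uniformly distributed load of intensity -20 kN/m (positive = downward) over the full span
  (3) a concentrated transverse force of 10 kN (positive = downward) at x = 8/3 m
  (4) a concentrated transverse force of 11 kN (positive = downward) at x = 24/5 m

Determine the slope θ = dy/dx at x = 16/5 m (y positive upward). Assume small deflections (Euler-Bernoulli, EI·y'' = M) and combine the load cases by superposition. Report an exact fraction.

Load 1 — applied couple M₀=-4 kN·m at a=6 m (b=L-a=2):
  θ_1 = (R_Ax²/2 - M_Ax)/EI  [x≤a] with R_A=-9/16, M_A=-5/4 = ((-9/16)·(16/5)²/2 - (-5/4)·(16/5))/200000 = 7/1250000 rad
Load 2 — uniform load w=-20 kN/m over full span:
  θ_2 = -wx(L-x)(L-2x)/(12EI) = -(-20)·(16/5)·(8-(16/5))·(8-2·(16/5))/(12·200000) = 16/78125 rad
Load 3 — point force P=10 kN at a=8/3 m (b=L-a=16/3):
  θ_3 = Pa²(L-x)(2bL-(3b+a)(L-x))/(2L³EI)  [x>a] = 10·(8/3)²·(8-(16/5))·(2·(16/3)·8-(3·(16/3)+(8/3))·(8-(16/5)))/(2·8³·200000) = -1/140625 rad
Load 4 — point force P=11 kN at a=24/5 m (b=L-a=16/5):
  θ_4 = -Pb²x(2aL-(3a+b)x)/(2L³EI)  [x≤a] = -11·(16/5)²·(16/5)·(2·(24/5)·8-(3·(24/5)+(16/5))·(16/5))/(2·8³·200000) = -352/9765625 rad
Superposition: θ = Σ θ_i = 235187/1406250000 rad ≈ 0.000167 rad

θ(16/5) = 235187/1406250000 rad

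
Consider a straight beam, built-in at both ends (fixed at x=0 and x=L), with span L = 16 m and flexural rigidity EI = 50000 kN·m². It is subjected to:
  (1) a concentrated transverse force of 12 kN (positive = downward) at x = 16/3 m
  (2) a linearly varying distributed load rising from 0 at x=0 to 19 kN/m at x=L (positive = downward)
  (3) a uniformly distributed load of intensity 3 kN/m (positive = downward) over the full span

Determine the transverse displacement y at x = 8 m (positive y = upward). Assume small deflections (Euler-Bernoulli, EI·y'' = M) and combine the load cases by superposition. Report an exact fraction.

y(8) = -784/16875 m

Load 1 — point force P=12 kN at a=16/3 m (b=L-a=32/3):
  y_1 = -Pa²(L-x)²(3bL-(3b+a)(L-x))/(6L³EI)  [x>a] = -12·(16/3)²·(16-8)²·(3·(32/3)·16-(3·(32/3)+(16/3))·(16-8))/(6·16³·50000) = -64/16875 m
Load 2 — triangular load w₀=19 kN/m (0→w₀ over full span):
  y_2 = -w₀x²(L-x)²(x+2L)/(120LEI) = -19·8²·(16-8)²·(8+2·16)/(120·16·50000) = -304/9375 m
Load 3 — uniform load w=3 kN/m over full span:
  y_3 = -wx²(L-x)²/(24EI) = -3·8²·(16-8)²/(24·50000) = -32/3125 m
Superposition: y = Σ y_i = -784/16875 m ≈ -0.046459 m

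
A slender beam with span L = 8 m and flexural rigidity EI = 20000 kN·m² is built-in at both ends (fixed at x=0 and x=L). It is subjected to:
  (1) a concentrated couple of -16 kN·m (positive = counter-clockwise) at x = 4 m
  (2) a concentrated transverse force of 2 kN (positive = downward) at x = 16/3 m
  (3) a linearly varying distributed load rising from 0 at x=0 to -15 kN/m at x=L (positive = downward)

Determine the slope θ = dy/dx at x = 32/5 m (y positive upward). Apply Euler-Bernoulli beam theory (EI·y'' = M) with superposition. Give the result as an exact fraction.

θ(32/5) = -2986/2109375 rad

Load 1 — applied couple M₀=-16 kN·m at a=4 m (b=L-a=4):
  θ_1 = (R_Ax²/2 - M_Ax - M₀(x-a))/EI  [x>a] with R_A=-3, M_A=-4 = ((-3)·(32/5)²/2 - (-4)·(32/5) - (-16)·((32/5)-4))/20000 = 2/15625 rad
Load 2 — point force P=2 kN at a=16/3 m (b=L-a=8/3):
  θ_2 = Pa²(L-x)(2bL-(3b+a)(L-x))/(2L³EI)  [x>a] = 2·(16/3)²·(8-(32/5))·(2·(8/3)·8-(3·(8/3)+(16/3))·(8-(32/5)))/(2·8³·20000) = 8/84375 rad
Load 3 — triangular load w₀=-15 kN/m (0→w₀ over full span):
  θ_3 = -w₀(2x(L-x)(L-2x)(x+2L)+x²(L-x)²)/(120LEI) = -(-15)·(2·(32/5)·(8-(32/5))·(8-2·(32/5))·((32/5)+2·8)+(32/5)²·(8-(32/5))²)/(120·8·20000) = -128/78125 rad
Superposition: θ = Σ θ_i = -2986/2109375 rad ≈ -0.001416 rad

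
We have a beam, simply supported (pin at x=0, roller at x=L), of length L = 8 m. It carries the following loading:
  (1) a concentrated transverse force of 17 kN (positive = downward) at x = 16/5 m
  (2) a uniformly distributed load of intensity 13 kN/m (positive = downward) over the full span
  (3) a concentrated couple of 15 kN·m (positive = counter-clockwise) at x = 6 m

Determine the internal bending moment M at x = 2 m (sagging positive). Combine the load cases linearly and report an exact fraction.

Load 1 — point force P=17 kN at a=16/5 m (b=L-a=24/5):
  M_1 = Pbx/L  [x≤a] = 17·(24/5)·2/8 = 102/5 kN·m
Load 2 — uniform load w=13 kN/m over full span:
  M_2 = wx(L-x)/2 = 13·2·(8-2)/2 = 78 kN·m
Load 3 — applied couple M₀=15 kN·m at a=6 m (b=L-a=2):
  M_3 = M₀x/L  [x≤a] = 15·2/8 = 15/4 kN·m
Superposition: M = Σ M_i = 2043/20 kN·m ≈ 102.150000 kN·m

M(2) = 2043/20 kN·m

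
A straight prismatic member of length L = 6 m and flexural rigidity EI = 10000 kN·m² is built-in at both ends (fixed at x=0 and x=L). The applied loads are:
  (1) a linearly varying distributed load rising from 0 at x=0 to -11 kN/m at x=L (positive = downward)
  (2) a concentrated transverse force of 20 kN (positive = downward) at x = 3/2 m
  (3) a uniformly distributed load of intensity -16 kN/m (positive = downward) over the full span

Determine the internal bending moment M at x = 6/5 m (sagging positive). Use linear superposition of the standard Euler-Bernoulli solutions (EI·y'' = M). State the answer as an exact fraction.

Load 1 — triangular load w₀=-11 kN/m (0→w₀ over full span):
  M_1 = 3w₀Lx/20 - w₀L²/30 - w₀x³/(6L) = 3·(-11)·6·(6/5)/20 - (-11)·6²/30 - (-11)·(6/5)³/(6·6) = 231/125 kN·m
Load 2 — point force P=20 kN at a=3/2 m (b=L-a=9/2):
  M_2 = Pb²(3a+b)x/L³ - Pab²/L²  [x≤a] = 20·(9/2)²·(3·(3/2)+(9/2))·(6/5)/6³ - 20·(3/2)·(9/2)²/6² = 27/8 kN·m
Load 3 — uniform load w=-16 kN/m over full span:
  M_3 = wLx/2 - wL²/12 - wx²/2 = (-16)·6·(6/5)/2 - (-16)·6²/12 - (-16)·(6/5)²/2 = 48/25 kN·m
Superposition: M = Σ M_i = 7143/1000 kN·m ≈ 7.143000 kN·m

M(6/5) = 7143/1000 kN·m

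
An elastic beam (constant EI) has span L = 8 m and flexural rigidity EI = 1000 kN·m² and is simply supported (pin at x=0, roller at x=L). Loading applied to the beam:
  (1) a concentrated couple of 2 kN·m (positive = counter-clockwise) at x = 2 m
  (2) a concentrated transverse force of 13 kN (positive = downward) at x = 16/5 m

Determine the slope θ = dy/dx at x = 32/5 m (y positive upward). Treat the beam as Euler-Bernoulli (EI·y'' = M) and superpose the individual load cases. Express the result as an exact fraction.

Load 1 — applied couple M₀=2 kN·m at a=2 m (b=L-a=6):
  θ_1 = (M₀x²/(2L)-M₀(x-a)+C₁)/EI  [x>a] with C₁=M₀(3b²-L²)/(6L)=11/6 = (2·(32/5)²/(2·8)-2·((32/5)-2)+(11/6))/1000 = -277/150000 rad
Load 2 — point force P=13 kN at a=16/5 m (b=L-a=24/5):
  θ_2 = -Pa(2L²-6Lx+3x²+a²)/(6LEI)  [x>a] = -13·(16/5)·(2·8²-6·8·(32/5)+3·(32/5)²+(16/5)²)/(6·8·1000) = 624/15625 rad
Superposition: θ = Σ θ_i = 28567/750000 rad ≈ 0.038089 rad

θ(32/5) = 28567/750000 rad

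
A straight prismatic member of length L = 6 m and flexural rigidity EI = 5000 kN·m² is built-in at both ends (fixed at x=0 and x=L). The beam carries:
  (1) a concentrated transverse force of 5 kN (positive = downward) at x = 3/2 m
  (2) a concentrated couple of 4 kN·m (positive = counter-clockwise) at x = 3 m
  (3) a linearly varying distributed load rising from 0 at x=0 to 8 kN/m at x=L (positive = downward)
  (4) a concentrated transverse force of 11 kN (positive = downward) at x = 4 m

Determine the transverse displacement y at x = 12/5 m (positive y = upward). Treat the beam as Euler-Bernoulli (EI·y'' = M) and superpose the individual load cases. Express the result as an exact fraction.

y(12/5) = -17300077/3750000000 m

Load 1 — point force P=5 kN at a=3/2 m (b=L-a=9/2):
  y_1 = -Pa²(L-x)²(3bL-(3b+a)(L-x))/(6L³EI)  [x>a] = -5·(3/2)²·(6-(12/5))²·(3·(9/2)·6-(3·(9/2)+(3/2))·(6-(12/5)))/(6·6³·5000) = -243/400000 m
Load 2 — applied couple M₀=4 kN·m at a=3 m (b=L-a=3):
  y_2 = (R_Ax³/6 - M_Ax²/2)/EI  [x≤a] with R_A=1, M_A=1 = (1·(12/5)³/6 - 1·(12/5)²/2)/5000 = -9/78125 m
Load 3 — triangular load w₀=8 kN/m (0→w₀ over full span):
  y_3 = -w₀x²(L-x)²(x+2L)/(120LEI) = -8·(12/5)²·(6-(12/5))²·((12/5)+2·6)/(120·6·5000) = -23328/9765625 m
Load 4 — point force P=11 kN at a=4 m (b=L-a=2):
  y_4 = -Pb²x²(3aL-(3a+b)x)/(6L³EI)  [x≤a] = -11·2²·(12/5)²·(3·4·6-(3·4+2)·(12/5))/(6·6³·5000) = -352/234375 m
Superposition: y = Σ y_i = -17300077/3750000000 m ≈ -0.004613 m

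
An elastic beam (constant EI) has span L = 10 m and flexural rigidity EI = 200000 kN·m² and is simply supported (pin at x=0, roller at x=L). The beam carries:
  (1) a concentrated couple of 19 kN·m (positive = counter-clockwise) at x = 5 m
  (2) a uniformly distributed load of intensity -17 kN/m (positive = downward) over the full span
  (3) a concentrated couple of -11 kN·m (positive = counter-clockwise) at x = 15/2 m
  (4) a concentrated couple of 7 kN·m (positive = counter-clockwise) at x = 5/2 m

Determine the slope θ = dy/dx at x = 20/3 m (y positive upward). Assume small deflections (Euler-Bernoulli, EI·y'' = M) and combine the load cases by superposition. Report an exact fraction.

θ(20/3) = -2291/1296000 rad

Load 1 — applied couple M₀=19 kN·m at a=5 m (b=L-a=5):
  θ_1 = (M₀x²/(2L)-M₀(x-a)+C₁)/EI  [x>a] with C₁=M₀(3b²-L²)/(6L)=-95/12 = (19·(20/3)²/(2·10)-19·((20/3)-5)+(-95/12))/200000 = 19/1440000 rad
Load 2 — uniform load w=-17 kN/m over full span:
  θ_2 = -w(L³-6Lx²+4x³)/(24EI) = -(-17)·(10³-6·10·(20/3)²+4·(20/3)³)/(24·200000) = -221/129600 rad
Load 3 — applied couple M₀=-11 kN·m at a=15/2 m (b=L-a=5/2):
  θ_3 = (M₀x²/(2L)+C₁)/EI  [x≤a] with C₁=M₀(3b²-L²)/(6L)=715/48 = ((-11)·(20/3)²/(2·10)+(715/48))/200000 = -11/230400 rad
Load 4 — applied couple M₀=7 kN·m at a=5/2 m (b=L-a=15/2):
  θ_4 = (M₀x²/(2L)-M₀(x-a)+C₁)/EI  [x>a] with C₁=M₀(3b²-L²)/(6L)=385/48 = (7·(20/3)²/(2·10)-7·((20/3)-(5/2))+(385/48))/200000 = -161/5760000 rad
Superposition: θ = Σ θ_i = -2291/1296000 rad ≈ -0.001768 rad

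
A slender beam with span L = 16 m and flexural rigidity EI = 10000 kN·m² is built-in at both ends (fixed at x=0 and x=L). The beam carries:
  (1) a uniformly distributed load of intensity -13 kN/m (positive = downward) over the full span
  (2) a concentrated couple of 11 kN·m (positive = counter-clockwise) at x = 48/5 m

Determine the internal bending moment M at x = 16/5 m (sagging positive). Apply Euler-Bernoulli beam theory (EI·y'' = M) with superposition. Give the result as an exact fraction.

M(16/5) = 4028/375 kN·m

Load 1 — uniform load w=-13 kN/m over full span:
  M_1 = wLx/2 - wL²/12 - wx²/2 = (-13)·16·(16/5)/2 - (-13)·16²/12 - (-13)·(16/5)²/2 = 832/75 kN·m
Load 2 — applied couple M₀=11 kN·m at a=48/5 m (b=L-a=32/5):
  M_2 = R_Ax - M_A  [x≤a] with R_A=99/100, M_A=88/25 = (99/100)·(16/5) - (88/25) = -44/125 kN·m
Superposition: M = Σ M_i = 4028/375 kN·m ≈ 10.741333 kN·m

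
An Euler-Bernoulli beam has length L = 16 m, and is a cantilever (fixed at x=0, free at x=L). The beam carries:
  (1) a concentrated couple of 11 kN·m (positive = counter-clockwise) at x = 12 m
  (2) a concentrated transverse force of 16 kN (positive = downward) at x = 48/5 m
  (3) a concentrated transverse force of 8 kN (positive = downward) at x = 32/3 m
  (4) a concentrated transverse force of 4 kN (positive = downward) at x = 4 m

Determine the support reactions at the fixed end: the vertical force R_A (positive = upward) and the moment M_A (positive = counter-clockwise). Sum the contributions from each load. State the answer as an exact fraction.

Load 1 — applied couple M₀=11 kN·m at a=12 m (b=L-a=4):
  R_A = 0 kN
  M_A = -M₀ = -11 kN·m
Load 2 — point force P=16 kN at a=48/5 m (b=L-a=32/5):
  R_A = P = 16 kN
  M_A = Pa = 16·(48/5) = 768/5 kN·m
Load 3 — point force P=8 kN at a=32/3 m (b=L-a=16/3):
  R_A = P = 8 kN
  M_A = Pa = 8·(32/3) = 256/3 kN·m
Load 4 — point force P=4 kN at a=4 m (b=L-a=12):
  R_A = P = 4 kN
  M_A = Pa = 4·4 = 16 kN·m
Superposition: R_A = 28 kN, M_A = 3659/15 kN·m

R_A = 28 kN, M_A = 3659/15 kN·m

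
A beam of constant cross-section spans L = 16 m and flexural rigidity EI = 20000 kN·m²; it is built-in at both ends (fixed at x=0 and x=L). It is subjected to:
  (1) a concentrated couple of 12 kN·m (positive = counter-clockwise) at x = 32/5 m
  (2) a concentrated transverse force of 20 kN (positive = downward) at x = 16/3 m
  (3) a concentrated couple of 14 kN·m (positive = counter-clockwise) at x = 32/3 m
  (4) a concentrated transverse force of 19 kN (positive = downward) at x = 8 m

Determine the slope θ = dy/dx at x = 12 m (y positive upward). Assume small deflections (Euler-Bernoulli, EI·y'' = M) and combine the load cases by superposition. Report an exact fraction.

θ(12) = 1237/187500 rad

Load 1 — applied couple M₀=12 kN·m at a=32/5 m (b=L-a=48/5):
  θ_1 = (R_Ax²/2 - M_Ax - M₀(x-a))/EI  [x>a] with R_A=27/25, M_A=36/25 = ((27/25)·12²/2 - (36/25)·12 - 12·(12-(32/5)))/20000 = -21/62500 rad
Load 2 — point force P=20 kN at a=16/3 m (b=L-a=32/3):
  θ_2 = Pa²(L-x)(2bL-(3b+a)(L-x))/(2L³EI)  [x>a] = 20·(16/3)²·(16-12)·(2·(32/3)·16-(3·(32/3)+(16/3))·(16-12))/(2·16³·20000) = 1/375 rad
Load 3 — applied couple M₀=14 kN·m at a=32/3 m (b=L-a=16/3):
  θ_3 = (R_Ax²/2 - M_Ax - M₀(x-a))/EI  [x>a] with R_A=7/6, M_A=14/3 = ((7/6)·12²/2 - (14/3)·12 - 14·(12-(32/3)))/20000 = 7/15000 rad
Load 4 — point force P=19 kN at a=8 m (b=L-a=8):
  θ_4 = Pa²(L-x)(2bL-(3b+a)(L-x))/(2L³EI)  [x>a] = 19·8²·(16-12)·(2·8·16-(3·8+8)·(16-12))/(2·16³·20000) = 19/5000 rad
Superposition: θ = Σ θ_i = 1237/187500 rad ≈ 0.006597 rad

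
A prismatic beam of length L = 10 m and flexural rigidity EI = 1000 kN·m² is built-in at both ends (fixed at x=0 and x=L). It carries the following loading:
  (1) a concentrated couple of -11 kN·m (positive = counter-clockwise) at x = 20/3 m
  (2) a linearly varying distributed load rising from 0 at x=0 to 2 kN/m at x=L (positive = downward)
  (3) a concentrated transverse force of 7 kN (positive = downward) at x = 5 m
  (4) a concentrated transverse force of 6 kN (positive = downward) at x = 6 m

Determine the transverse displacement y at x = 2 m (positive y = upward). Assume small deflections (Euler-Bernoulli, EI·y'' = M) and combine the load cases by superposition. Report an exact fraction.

y(2) = -57479/2250000 m

Load 1 — applied couple M₀=-11 kN·m at a=20/3 m (b=L-a=10/3):
  y_1 = (R_Ax³/6 - M_Ax²/2)/EI  [x≤a] with R_A=-22/15, M_A=-11/3 = ((-22/15)·2³/6 - (-11/3)·2²/2)/1000 = 121/22500 m
Load 2 — triangular load w₀=2 kN/m (0→w₀ over full span):
  y_2 = -w₀x²(L-x)²(x+2L)/(120LEI) = -2·2²·(10-2)²·(2+2·10)/(120·10·1000) = -88/9375 m
Load 3 — point force P=7 kN at a=5 m (b=L-a=5):
  y_3 = -Pb²x²(3aL-(3a+b)x)/(6L³EI)  [x≤a] = -7·5²·2²·(3·5·10-(3·5+5)·2)/(6·10³·1000) = -77/6000 m
Load 4 — point force P=6 kN at a=6 m (b=L-a=4):
  y_4 = -Pb²x²(3aL-(3a+b)x)/(6L³EI)  [x≤a] = -6·4²·2²·(3·6·10-(3·6+4)·2)/(6·10³·1000) = -136/15625 m
Superposition: y = Σ y_i = -57479/2250000 m ≈ -0.025546 m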